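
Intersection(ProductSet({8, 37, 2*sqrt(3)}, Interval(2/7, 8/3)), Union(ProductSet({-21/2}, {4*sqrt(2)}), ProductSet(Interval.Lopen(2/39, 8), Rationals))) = ProductSet({8, 2*sqrt(3)}, Intersection(Interval(2/7, 8/3), Rationals))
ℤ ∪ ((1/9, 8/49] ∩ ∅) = ℤ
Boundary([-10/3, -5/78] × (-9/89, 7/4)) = ({-10/3, -5/78} × [-9/89, 7/4]) ∪ ([-10/3, -5/78] × {-9/89, 7/4})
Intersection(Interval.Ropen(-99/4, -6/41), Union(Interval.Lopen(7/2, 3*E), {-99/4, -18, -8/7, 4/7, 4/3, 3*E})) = {-99/4, -18, -8/7}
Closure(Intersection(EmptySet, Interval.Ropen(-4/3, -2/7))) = EmptySet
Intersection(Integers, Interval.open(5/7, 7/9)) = EmptySet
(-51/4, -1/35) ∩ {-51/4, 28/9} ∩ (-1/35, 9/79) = ∅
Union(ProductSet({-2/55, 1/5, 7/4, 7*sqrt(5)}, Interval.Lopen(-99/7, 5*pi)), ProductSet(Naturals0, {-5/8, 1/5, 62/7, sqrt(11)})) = Union(ProductSet({-2/55, 1/5, 7/4, 7*sqrt(5)}, Interval.Lopen(-99/7, 5*pi)), ProductSet(Naturals0, {-5/8, 1/5, 62/7, sqrt(11)}))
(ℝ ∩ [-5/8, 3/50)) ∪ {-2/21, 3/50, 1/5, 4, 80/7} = [-5/8, 3/50] ∪ {1/5, 4, 80/7}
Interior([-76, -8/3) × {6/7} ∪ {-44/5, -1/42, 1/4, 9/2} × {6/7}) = ∅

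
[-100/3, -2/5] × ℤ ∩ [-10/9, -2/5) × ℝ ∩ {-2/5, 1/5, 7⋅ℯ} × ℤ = ∅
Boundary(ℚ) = ℝ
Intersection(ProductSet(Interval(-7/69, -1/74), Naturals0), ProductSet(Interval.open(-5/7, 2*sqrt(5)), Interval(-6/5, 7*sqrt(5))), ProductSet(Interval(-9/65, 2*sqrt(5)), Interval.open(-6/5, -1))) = EmptySet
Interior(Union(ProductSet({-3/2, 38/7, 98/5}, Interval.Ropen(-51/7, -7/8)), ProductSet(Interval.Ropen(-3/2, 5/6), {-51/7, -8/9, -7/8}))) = EmptySet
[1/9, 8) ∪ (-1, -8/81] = (-1, -8/81] ∪ [1/9, 8)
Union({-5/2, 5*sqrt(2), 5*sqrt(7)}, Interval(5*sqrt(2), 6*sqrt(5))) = Union({-5/2}, Interval(5*sqrt(2), 6*sqrt(5)))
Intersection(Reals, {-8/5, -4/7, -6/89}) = {-8/5, -4/7, -6/89}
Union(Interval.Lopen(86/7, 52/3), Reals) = Interval(-oo, oo)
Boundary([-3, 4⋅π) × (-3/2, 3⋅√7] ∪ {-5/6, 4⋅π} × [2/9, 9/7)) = ({-3, 4⋅π} × [-3/2, 3⋅√7]) ∪ ([-3, 4⋅π] × {-3/2, 3⋅√7})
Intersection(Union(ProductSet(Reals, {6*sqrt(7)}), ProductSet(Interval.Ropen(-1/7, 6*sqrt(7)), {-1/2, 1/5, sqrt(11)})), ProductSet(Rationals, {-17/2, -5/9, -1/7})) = EmptySet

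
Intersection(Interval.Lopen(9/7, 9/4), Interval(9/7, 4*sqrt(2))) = Interval.Lopen(9/7, 9/4)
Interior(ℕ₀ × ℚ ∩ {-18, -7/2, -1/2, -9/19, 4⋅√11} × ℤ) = ∅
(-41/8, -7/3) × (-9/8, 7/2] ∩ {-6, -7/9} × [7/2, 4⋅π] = ∅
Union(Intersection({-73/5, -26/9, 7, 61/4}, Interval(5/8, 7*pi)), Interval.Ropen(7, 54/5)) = Union({61/4}, Interval.Ropen(7, 54/5))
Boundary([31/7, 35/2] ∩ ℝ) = {31/7, 35/2}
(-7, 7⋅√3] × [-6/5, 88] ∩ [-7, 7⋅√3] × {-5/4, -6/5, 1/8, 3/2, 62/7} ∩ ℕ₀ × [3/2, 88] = {0, 1, …, 12} × {3/2, 62/7}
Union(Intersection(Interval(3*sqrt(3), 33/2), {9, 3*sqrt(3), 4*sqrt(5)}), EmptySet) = {9, 3*sqrt(3), 4*sqrt(5)}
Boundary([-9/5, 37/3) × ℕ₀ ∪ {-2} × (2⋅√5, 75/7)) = ([-9/5, 37/3] × ℕ₀) ∪ ({-2} × [2⋅√5, 75/7])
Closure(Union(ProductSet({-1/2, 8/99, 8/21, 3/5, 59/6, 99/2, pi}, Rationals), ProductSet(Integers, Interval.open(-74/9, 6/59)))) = Union(ProductSet({-1/2, 8/99, 8/21, 3/5, 59/6, 99/2, pi}, Reals), ProductSet(Integers, Interval(-74/9, 6/59)))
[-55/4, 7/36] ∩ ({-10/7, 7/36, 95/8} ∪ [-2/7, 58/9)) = {-10/7} ∪ [-2/7, 7/36]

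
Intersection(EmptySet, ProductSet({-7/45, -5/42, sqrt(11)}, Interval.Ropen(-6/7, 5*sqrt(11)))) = EmptySet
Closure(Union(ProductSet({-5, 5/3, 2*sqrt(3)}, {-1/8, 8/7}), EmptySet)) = ProductSet({-5, 5/3, 2*sqrt(3)}, {-1/8, 8/7})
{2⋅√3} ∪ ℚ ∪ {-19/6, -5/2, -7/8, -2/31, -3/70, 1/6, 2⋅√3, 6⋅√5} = ℚ ∪ {2⋅√3, 6⋅√5}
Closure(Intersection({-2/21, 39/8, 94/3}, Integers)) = EmptySet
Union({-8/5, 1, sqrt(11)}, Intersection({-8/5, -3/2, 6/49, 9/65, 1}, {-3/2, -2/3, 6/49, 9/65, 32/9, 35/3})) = {-8/5, -3/2, 6/49, 9/65, 1, sqrt(11)}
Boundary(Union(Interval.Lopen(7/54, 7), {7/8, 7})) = {7/54, 7}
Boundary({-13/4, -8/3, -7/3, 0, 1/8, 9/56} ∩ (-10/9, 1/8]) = {0, 1/8}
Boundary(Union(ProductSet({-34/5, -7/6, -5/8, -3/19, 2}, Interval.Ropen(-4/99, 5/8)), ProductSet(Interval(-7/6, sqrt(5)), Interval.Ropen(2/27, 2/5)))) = Union(ProductSet({-34/5, -7/6}, Interval(-4/99, 5/8)), ProductSet({-7/6, sqrt(5)}, Interval(2/27, 2/5)), ProductSet({-34/5, -7/6, -5/8, -3/19, 2}, Union(Interval(-4/99, 2/27), Interval(2/5, 5/8))), ProductSet(Interval(-7/6, sqrt(5)), {2/27, 2/5}))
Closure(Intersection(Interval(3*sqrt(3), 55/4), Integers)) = Range(6, 14, 1)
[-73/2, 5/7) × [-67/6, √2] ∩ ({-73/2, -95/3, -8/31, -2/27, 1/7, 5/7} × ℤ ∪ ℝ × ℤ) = [-73/2, 5/7) × {-11, -10, …, 1}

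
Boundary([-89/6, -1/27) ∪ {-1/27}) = {-89/6, -1/27}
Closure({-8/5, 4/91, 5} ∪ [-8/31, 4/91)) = {-8/5, 5} ∪ [-8/31, 4/91]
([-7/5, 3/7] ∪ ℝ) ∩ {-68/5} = {-68/5}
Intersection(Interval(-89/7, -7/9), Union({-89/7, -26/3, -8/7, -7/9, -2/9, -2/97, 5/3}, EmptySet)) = {-89/7, -26/3, -8/7, -7/9}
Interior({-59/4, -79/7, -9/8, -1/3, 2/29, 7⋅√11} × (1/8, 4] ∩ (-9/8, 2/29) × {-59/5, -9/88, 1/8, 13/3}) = ∅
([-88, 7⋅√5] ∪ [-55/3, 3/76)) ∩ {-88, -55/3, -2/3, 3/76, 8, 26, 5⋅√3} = {-88, -55/3, -2/3, 3/76, 8, 5⋅√3}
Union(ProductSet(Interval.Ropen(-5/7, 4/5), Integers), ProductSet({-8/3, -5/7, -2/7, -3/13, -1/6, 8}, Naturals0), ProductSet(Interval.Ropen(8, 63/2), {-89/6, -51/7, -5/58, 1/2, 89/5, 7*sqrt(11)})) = Union(ProductSet({-8/3, -5/7, -2/7, -3/13, -1/6, 8}, Naturals0), ProductSet(Interval.Ropen(-5/7, 4/5), Integers), ProductSet(Interval.Ropen(8, 63/2), {-89/6, -51/7, -5/58, 1/2, 89/5, 7*sqrt(11)}))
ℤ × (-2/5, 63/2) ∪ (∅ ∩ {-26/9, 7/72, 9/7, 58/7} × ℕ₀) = ℤ × (-2/5, 63/2)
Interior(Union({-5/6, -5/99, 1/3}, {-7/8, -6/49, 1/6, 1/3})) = EmptySet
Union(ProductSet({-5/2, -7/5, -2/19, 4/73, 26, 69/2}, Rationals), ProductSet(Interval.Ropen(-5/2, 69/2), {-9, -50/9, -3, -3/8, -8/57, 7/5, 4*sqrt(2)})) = Union(ProductSet({-5/2, -7/5, -2/19, 4/73, 26, 69/2}, Rationals), ProductSet(Interval.Ropen(-5/2, 69/2), {-9, -50/9, -3, -3/8, -8/57, 7/5, 4*sqrt(2)}))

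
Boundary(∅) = ∅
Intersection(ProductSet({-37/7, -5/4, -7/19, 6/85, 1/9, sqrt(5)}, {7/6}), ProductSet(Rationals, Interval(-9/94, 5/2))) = ProductSet({-37/7, -5/4, -7/19, 6/85, 1/9}, {7/6})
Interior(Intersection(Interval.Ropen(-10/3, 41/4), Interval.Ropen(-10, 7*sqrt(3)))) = Interval.open(-10/3, 41/4)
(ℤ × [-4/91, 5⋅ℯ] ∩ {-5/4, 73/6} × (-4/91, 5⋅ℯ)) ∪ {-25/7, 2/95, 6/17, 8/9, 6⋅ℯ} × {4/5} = {-25/7, 2/95, 6/17, 8/9, 6⋅ℯ} × {4/5}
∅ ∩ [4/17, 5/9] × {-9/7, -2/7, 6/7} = ∅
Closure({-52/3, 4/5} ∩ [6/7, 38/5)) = ∅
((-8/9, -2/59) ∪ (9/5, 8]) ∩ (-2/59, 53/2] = (9/5, 8]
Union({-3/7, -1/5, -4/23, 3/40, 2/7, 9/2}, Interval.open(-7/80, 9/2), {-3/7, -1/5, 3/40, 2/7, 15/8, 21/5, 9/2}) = Union({-3/7, -1/5, -4/23}, Interval.Lopen(-7/80, 9/2))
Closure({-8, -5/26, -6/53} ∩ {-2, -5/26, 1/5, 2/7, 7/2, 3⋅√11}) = {-5/26}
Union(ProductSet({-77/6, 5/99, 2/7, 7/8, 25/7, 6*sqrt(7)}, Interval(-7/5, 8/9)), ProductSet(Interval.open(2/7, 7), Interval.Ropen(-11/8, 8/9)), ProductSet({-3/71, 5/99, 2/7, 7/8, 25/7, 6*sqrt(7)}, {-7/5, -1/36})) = Union(ProductSet({-77/6, 5/99, 2/7, 7/8, 25/7, 6*sqrt(7)}, Interval(-7/5, 8/9)), ProductSet({-3/71, 5/99, 2/7, 7/8, 25/7, 6*sqrt(7)}, {-7/5, -1/36}), ProductSet(Interval.open(2/7, 7), Interval.Ropen(-11/8, 8/9)))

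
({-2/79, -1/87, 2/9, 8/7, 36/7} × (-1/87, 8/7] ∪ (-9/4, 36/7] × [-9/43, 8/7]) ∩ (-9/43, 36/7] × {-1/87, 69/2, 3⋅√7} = (-9/43, 36/7] × {-1/87}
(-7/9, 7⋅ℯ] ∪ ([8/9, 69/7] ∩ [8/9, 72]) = (-7/9, 7⋅ℯ]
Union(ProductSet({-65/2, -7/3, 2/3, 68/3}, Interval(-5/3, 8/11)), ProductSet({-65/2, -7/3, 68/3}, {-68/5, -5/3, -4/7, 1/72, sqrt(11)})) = Union(ProductSet({-65/2, -7/3, 68/3}, {-68/5, -5/3, -4/7, 1/72, sqrt(11)}), ProductSet({-65/2, -7/3, 2/3, 68/3}, Interval(-5/3, 8/11)))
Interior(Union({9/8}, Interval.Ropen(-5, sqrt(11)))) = Interval.open(-5, sqrt(11))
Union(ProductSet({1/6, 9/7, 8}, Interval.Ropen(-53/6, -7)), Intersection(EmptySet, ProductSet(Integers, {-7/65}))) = ProductSet({1/6, 9/7, 8}, Interval.Ropen(-53/6, -7))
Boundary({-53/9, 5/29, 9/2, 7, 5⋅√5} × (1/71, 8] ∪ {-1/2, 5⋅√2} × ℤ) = ({-1/2, 5⋅√2} × ℤ) ∪ ({-53/9, 5/29, 9/2, 7, 5⋅√5} × [1/71, 8])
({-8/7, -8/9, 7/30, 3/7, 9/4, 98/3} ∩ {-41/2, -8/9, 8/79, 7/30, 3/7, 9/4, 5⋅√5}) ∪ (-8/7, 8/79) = (-8/7, 8/79) ∪ {7/30, 3/7, 9/4}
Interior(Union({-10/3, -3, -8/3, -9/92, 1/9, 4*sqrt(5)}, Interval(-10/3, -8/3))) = Interval.open(-10/3, -8/3)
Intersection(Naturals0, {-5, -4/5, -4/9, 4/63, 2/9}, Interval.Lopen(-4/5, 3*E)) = EmptySet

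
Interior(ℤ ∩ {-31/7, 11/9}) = ∅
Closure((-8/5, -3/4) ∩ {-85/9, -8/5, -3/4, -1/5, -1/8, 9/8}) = ∅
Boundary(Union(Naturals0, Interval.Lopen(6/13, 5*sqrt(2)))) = Union(Complement(Naturals0, Interval.open(6/13, 5*sqrt(2))), {6/13, 5*sqrt(2)})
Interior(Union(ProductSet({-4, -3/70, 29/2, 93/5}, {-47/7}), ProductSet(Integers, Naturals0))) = EmptySet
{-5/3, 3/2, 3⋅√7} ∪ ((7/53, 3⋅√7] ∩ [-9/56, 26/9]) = {-5/3, 3⋅√7} ∪ (7/53, 26/9]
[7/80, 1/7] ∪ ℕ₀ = ℕ₀ ∪ [7/80, 1/7]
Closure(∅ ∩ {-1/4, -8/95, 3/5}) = ∅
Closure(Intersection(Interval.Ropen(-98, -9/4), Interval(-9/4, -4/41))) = EmptySet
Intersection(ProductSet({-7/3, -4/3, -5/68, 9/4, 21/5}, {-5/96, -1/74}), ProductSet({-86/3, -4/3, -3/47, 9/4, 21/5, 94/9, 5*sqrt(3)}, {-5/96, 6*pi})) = ProductSet({-4/3, 9/4, 21/5}, {-5/96})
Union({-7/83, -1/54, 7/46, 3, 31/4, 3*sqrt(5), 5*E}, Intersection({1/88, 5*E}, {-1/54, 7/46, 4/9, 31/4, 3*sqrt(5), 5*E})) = {-7/83, -1/54, 7/46, 3, 31/4, 3*sqrt(5), 5*E}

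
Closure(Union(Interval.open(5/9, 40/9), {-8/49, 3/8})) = Union({-8/49, 3/8}, Interval(5/9, 40/9))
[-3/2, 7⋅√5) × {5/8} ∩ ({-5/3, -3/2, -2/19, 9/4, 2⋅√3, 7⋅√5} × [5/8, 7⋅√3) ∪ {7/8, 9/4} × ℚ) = {-3/2, -2/19, 7/8, 9/4, 2⋅√3} × {5/8}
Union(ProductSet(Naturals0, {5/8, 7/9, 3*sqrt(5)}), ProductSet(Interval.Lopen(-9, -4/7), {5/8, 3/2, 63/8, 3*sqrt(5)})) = Union(ProductSet(Interval.Lopen(-9, -4/7), {5/8, 3/2, 63/8, 3*sqrt(5)}), ProductSet(Naturals0, {5/8, 7/9, 3*sqrt(5)}))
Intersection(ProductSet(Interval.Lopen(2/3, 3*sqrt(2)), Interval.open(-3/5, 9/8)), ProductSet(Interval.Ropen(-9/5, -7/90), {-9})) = EmptySet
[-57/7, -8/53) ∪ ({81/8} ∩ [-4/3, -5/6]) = [-57/7, -8/53)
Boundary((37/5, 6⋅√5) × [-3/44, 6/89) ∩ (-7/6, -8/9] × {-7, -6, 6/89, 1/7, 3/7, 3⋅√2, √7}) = ∅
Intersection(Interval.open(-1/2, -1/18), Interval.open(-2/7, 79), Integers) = EmptySet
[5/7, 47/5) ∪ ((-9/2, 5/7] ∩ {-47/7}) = [5/7, 47/5)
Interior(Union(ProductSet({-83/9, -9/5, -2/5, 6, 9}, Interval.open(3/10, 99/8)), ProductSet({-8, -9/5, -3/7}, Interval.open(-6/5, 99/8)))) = EmptySet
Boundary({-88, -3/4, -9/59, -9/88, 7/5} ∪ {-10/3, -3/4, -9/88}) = {-88, -10/3, -3/4, -9/59, -9/88, 7/5}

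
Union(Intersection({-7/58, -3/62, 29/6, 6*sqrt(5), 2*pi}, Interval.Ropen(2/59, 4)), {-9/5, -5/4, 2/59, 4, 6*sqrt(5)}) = {-9/5, -5/4, 2/59, 4, 6*sqrt(5)}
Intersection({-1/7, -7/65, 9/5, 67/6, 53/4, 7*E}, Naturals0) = EmptySet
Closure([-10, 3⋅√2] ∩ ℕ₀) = {0, 1, …, 4}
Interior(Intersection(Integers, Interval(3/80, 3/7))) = EmptySet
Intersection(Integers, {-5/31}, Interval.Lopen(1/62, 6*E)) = EmptySet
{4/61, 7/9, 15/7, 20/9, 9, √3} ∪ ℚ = ℚ ∪ {√3}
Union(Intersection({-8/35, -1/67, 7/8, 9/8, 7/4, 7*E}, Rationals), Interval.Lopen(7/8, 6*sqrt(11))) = Union({-8/35, -1/67}, Interval(7/8, 6*sqrt(11)))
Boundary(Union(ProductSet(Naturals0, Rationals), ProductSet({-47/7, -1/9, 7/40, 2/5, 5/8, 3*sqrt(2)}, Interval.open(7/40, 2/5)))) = Union(ProductSet({-47/7, -1/9, 7/40, 2/5, 5/8, 3*sqrt(2)}, Interval(7/40, 2/5)), ProductSet(Naturals0, Reals))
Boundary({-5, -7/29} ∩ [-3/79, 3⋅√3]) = ∅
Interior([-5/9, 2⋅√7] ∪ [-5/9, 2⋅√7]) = (-5/9, 2⋅√7)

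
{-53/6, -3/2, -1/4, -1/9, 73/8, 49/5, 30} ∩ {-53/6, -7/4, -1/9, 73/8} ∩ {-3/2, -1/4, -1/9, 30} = {-1/9}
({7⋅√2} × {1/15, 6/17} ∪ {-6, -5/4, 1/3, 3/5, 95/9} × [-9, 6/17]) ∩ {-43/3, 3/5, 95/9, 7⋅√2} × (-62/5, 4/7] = ({3/5, 95/9} × [-9, 6/17]) ∪ ({7⋅√2} × {1/15, 6/17})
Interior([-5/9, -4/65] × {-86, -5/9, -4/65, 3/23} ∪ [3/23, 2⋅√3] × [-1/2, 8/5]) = (3/23, 2⋅√3) × (-1/2, 8/5)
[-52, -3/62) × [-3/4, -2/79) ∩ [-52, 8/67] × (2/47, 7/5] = ∅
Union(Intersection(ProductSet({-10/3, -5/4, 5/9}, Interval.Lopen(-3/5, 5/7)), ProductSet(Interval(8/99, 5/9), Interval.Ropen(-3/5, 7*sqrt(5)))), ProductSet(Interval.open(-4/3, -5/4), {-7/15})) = Union(ProductSet({5/9}, Interval.Lopen(-3/5, 5/7)), ProductSet(Interval.open(-4/3, -5/4), {-7/15}))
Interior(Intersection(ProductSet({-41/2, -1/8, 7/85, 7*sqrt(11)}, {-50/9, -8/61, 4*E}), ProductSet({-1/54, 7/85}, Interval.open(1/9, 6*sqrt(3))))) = EmptySet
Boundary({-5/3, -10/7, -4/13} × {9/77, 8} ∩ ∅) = ∅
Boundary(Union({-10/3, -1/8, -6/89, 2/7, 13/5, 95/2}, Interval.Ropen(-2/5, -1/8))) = {-10/3, -2/5, -1/8, -6/89, 2/7, 13/5, 95/2}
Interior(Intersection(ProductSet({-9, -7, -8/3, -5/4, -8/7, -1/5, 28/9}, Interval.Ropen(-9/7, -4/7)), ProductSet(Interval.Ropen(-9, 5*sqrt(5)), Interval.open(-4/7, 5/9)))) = EmptySet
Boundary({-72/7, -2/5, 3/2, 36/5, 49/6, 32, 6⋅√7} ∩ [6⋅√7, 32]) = {32, 6⋅√7}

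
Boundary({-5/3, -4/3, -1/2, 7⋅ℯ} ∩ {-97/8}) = ∅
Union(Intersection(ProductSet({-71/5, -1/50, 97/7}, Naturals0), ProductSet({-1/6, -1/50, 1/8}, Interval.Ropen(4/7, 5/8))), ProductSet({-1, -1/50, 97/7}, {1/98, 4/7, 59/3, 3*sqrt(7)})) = ProductSet({-1, -1/50, 97/7}, {1/98, 4/7, 59/3, 3*sqrt(7)})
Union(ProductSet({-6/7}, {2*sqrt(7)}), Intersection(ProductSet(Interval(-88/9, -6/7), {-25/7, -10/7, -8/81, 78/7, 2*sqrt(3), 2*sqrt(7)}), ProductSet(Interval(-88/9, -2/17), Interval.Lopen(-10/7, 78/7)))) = ProductSet(Interval(-88/9, -6/7), {-8/81, 78/7, 2*sqrt(3), 2*sqrt(7)})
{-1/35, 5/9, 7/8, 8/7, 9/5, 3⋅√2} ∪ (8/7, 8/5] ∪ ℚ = ℚ ∪ [8/7, 8/5] ∪ {3⋅√2}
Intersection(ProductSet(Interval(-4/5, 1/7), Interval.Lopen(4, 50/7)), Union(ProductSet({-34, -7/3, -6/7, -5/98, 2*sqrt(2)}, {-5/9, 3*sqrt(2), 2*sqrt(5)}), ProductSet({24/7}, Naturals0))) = ProductSet({-5/98}, {3*sqrt(2), 2*sqrt(5)})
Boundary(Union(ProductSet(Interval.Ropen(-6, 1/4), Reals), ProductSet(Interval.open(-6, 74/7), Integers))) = Union(ProductSet({-6, 1/4}, Reals), ProductSet(Union({-6}, Interval(1/4, 74/7)), Integers))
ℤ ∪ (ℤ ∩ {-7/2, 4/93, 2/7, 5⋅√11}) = ℤ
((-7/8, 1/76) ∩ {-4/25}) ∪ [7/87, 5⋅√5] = {-4/25} ∪ [7/87, 5⋅√5]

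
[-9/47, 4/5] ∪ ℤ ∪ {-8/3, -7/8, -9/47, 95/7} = ℤ ∪ {-8/3, -7/8, 95/7} ∪ [-9/47, 4/5]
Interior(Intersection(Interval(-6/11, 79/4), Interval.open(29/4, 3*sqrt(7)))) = Interval.open(29/4, 3*sqrt(7))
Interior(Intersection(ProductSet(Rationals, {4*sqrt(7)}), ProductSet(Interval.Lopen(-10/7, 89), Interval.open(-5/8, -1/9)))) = EmptySet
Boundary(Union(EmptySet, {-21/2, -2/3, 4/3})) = {-21/2, -2/3, 4/3}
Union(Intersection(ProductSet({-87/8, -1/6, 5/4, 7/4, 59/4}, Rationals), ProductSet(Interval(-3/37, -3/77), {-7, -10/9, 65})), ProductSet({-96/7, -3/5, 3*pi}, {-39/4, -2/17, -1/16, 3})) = ProductSet({-96/7, -3/5, 3*pi}, {-39/4, -2/17, -1/16, 3})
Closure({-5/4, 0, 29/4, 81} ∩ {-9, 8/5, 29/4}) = {29/4}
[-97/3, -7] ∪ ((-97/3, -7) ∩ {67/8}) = [-97/3, -7]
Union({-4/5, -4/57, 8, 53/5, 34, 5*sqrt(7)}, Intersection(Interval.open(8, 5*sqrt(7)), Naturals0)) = Union({-4/5, -4/57, 8, 53/5, 34, 5*sqrt(7)}, Range(9, 14, 1))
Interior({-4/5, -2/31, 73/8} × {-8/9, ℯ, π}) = ∅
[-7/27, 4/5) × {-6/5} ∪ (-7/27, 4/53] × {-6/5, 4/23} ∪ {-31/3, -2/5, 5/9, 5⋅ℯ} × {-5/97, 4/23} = ([-7/27, 4/5) × {-6/5}) ∪ ((-7/27, 4/53] × {-6/5, 4/23}) ∪ ({-31/3, -2/5, 5/9, 5⋅ℯ} × {-5/97, 4/23})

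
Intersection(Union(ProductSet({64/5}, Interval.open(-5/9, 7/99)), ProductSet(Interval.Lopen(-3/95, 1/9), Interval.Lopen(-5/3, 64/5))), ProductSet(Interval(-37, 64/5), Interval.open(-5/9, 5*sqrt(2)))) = Union(ProductSet({64/5}, Interval.open(-5/9, 7/99)), ProductSet(Interval.Lopen(-3/95, 1/9), Interval.open(-5/9, 5*sqrt(2))))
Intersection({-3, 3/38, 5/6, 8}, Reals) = {-3, 3/38, 5/6, 8}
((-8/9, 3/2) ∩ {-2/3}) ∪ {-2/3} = {-2/3}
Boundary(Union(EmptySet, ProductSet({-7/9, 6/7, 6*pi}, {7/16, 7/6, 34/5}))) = ProductSet({-7/9, 6/7, 6*pi}, {7/16, 7/6, 34/5})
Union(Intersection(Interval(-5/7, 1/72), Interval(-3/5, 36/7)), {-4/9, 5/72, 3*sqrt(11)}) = Union({5/72, 3*sqrt(11)}, Interval(-3/5, 1/72))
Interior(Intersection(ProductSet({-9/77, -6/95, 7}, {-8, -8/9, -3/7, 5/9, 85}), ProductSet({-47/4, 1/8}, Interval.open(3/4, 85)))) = EmptySet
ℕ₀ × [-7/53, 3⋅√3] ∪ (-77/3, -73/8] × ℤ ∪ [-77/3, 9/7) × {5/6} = ((-77/3, -73/8] × ℤ) ∪ ([-77/3, 9/7) × {5/6}) ∪ (ℕ₀ × [-7/53, 3⋅√3])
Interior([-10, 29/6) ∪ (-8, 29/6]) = (-10, 29/6)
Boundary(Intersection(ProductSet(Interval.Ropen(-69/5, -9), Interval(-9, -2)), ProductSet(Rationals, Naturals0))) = EmptySet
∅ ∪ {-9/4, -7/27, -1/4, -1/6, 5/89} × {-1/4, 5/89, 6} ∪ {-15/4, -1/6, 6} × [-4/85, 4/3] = ({-15/4, -1/6, 6} × [-4/85, 4/3]) ∪ ({-9/4, -7/27, -1/4, -1/6, 5/89} × {-1/4, 5/89, 6})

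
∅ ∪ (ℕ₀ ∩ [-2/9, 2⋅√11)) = {0, 1, …, 6}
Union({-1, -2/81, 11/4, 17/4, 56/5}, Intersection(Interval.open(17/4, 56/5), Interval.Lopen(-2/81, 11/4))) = {-1, -2/81, 11/4, 17/4, 56/5}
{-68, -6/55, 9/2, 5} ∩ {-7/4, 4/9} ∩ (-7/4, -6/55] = ∅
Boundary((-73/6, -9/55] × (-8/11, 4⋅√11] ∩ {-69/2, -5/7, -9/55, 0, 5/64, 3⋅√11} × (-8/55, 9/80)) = {-5/7, -9/55} × [-8/55, 9/80]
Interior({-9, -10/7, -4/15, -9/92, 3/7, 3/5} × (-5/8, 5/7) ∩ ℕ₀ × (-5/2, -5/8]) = ∅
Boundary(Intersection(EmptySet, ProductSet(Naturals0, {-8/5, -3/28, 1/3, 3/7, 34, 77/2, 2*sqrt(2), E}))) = EmptySet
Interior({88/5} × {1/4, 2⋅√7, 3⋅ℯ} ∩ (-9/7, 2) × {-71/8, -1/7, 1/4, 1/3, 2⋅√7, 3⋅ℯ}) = ∅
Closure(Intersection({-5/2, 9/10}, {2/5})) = EmptySet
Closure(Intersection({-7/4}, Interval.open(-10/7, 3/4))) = EmptySet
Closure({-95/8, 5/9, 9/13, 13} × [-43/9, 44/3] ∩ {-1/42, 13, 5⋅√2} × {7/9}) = {13} × {7/9}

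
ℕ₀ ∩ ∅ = ∅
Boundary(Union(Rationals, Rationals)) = Reals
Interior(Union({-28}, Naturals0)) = EmptySet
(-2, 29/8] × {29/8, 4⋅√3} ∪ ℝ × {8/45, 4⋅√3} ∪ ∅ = (ℝ × {8/45, 4⋅√3}) ∪ ((-2, 29/8] × {29/8, 4⋅√3})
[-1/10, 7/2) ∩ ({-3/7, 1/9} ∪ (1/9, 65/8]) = [1/9, 7/2)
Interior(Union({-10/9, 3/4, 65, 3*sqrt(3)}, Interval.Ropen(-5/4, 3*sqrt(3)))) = Interval.open(-5/4, 3*sqrt(3))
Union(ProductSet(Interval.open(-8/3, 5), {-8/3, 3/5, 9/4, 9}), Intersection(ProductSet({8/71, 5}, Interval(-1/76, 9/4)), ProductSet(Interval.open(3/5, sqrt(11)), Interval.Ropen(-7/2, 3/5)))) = ProductSet(Interval.open(-8/3, 5), {-8/3, 3/5, 9/4, 9})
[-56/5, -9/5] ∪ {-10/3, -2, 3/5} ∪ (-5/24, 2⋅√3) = [-56/5, -9/5] ∪ (-5/24, 2⋅√3)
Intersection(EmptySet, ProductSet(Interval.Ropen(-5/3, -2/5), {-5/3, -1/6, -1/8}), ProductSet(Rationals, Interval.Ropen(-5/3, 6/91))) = EmptySet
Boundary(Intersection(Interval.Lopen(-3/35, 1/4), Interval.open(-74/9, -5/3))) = EmptySet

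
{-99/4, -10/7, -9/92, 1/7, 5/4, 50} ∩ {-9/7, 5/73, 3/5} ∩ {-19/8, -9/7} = ∅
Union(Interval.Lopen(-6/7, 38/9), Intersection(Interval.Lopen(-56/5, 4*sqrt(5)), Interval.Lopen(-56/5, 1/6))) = Interval.Lopen(-56/5, 38/9)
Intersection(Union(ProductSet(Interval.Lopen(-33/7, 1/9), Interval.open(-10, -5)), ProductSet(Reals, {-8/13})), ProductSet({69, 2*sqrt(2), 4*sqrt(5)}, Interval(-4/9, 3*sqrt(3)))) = EmptySet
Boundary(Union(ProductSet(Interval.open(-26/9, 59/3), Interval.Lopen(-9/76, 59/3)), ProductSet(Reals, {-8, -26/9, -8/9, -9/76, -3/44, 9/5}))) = Union(ProductSet({-26/9, 59/3}, Interval(-9/76, 59/3)), ProductSet(Interval(-26/9, 59/3), {-9/76, 59/3}), ProductSet(Reals, {-8, -26/9, -8/9, -9/76}), ProductSet(Union(Interval(-oo, -26/9), Interval(59/3, oo)), {-8, -26/9, -8/9, -9/76, -3/44, 9/5}))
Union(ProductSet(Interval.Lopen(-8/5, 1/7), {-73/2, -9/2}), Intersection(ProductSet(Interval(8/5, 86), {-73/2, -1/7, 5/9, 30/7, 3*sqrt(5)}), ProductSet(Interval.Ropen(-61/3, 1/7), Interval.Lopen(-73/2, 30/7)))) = ProductSet(Interval.Lopen(-8/5, 1/7), {-73/2, -9/2})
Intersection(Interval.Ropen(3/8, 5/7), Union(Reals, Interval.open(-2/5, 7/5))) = Interval.Ropen(3/8, 5/7)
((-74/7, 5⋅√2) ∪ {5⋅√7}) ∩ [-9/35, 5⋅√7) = [-9/35, 5⋅√2)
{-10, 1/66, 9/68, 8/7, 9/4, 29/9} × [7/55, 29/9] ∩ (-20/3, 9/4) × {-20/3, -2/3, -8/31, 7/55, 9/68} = {1/66, 9/68, 8/7} × {7/55, 9/68}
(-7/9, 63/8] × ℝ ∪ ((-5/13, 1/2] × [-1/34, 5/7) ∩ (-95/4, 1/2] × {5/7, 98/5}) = (-7/9, 63/8] × ℝ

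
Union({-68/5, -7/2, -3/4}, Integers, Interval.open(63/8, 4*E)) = Union({-68/5, -7/2, -3/4}, Integers, Interval.open(63/8, 4*E))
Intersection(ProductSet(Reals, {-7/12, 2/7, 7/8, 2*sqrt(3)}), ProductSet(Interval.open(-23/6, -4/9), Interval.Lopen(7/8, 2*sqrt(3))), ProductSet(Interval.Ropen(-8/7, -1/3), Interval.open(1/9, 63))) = ProductSet(Interval.Ropen(-8/7, -4/9), {2*sqrt(3)})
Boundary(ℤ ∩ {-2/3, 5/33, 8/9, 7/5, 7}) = {7}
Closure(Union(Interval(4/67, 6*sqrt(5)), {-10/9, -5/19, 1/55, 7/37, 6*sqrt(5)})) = Union({-10/9, -5/19, 1/55}, Interval(4/67, 6*sqrt(5)))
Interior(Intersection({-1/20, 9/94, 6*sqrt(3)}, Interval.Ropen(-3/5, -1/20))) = EmptySet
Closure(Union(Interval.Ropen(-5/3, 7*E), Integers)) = Union(Integers, Interval(-5/3, 7*E))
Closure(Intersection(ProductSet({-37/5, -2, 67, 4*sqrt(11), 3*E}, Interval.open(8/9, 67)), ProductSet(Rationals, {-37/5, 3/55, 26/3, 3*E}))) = ProductSet({-37/5, -2, 67}, {26/3, 3*E})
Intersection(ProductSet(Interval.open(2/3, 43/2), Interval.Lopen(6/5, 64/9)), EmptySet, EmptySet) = EmptySet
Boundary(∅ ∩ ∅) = ∅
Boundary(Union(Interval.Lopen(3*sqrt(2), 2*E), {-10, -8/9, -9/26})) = {-10, -8/9, -9/26, 3*sqrt(2), 2*E}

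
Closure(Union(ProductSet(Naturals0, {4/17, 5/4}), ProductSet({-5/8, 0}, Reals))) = Union(ProductSet({-5/8, 0}, Reals), ProductSet(Naturals0, {4/17, 5/4}))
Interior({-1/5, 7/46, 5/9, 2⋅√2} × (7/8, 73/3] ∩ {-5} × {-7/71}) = ∅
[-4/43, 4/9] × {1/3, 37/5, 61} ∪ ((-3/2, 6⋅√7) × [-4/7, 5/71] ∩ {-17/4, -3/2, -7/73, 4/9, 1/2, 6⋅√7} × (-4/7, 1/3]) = ({-7/73, 4/9, 1/2} × (-4/7, 5/71]) ∪ ([-4/43, 4/9] × {1/3, 37/5, 61})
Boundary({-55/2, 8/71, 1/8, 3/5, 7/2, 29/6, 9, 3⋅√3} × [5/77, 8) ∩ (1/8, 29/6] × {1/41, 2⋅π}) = {3/5, 7/2, 29/6} × {2⋅π}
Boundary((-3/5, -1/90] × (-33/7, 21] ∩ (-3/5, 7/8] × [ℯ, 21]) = ({-3/5, -1/90} × [ℯ, 21]) ∪ ([-3/5, -1/90] × {21, ℯ})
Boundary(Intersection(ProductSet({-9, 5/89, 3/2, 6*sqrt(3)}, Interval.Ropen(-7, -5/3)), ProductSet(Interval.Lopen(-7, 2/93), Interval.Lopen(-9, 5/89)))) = EmptySet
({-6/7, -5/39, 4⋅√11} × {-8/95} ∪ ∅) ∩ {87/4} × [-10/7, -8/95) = ∅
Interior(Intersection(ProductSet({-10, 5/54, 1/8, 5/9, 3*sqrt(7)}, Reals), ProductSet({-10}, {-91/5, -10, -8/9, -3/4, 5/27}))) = EmptySet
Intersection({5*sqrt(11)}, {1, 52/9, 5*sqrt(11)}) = {5*sqrt(11)}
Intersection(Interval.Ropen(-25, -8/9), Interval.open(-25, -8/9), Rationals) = Intersection(Interval.open(-25, -8/9), Rationals)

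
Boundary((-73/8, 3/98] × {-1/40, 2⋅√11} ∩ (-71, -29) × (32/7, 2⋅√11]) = ∅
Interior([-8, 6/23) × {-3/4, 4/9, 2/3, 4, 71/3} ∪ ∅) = ∅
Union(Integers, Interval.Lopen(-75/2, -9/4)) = Union(Integers, Interval.Lopen(-75/2, -9/4))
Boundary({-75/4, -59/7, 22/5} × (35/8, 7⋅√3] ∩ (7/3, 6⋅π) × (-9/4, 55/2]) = {22/5} × [35/8, 7⋅√3]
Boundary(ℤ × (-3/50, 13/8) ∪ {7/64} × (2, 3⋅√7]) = (ℤ × [-3/50, 13/8]) ∪ ({7/64} × [2, 3⋅√7])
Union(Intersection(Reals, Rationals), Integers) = Rationals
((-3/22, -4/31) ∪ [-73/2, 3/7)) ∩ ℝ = [-73/2, 3/7)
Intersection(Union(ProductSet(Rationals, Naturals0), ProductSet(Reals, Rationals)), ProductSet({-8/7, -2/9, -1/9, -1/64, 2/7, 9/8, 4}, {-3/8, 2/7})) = ProductSet({-8/7, -2/9, -1/9, -1/64, 2/7, 9/8, 4}, {-3/8, 2/7})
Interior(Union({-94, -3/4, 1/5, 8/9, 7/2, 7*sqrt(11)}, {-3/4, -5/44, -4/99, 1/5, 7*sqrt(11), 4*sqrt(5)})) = EmptySet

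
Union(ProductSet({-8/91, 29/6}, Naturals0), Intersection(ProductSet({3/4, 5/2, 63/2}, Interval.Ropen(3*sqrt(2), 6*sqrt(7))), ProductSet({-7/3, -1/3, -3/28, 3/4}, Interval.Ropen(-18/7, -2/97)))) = ProductSet({-8/91, 29/6}, Naturals0)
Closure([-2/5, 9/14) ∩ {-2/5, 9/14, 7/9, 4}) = {-2/5}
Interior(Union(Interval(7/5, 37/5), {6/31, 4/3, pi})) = Interval.open(7/5, 37/5)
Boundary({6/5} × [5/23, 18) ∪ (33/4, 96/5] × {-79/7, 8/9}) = ({6/5} × [5/23, 18]) ∪ ([33/4, 96/5] × {-79/7, 8/9})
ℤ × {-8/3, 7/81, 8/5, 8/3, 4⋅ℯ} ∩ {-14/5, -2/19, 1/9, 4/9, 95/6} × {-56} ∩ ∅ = ∅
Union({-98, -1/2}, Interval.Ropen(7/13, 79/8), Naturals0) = Union({-98, -1/2}, Interval.Ropen(7/13, 79/8), Naturals0)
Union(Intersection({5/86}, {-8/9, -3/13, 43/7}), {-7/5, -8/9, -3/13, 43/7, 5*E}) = {-7/5, -8/9, -3/13, 43/7, 5*E}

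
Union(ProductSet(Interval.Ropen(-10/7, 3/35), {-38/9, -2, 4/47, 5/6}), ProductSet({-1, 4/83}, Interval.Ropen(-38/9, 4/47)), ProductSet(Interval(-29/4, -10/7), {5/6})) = Union(ProductSet({-1, 4/83}, Interval.Ropen(-38/9, 4/47)), ProductSet(Interval(-29/4, -10/7), {5/6}), ProductSet(Interval.Ropen(-10/7, 3/35), {-38/9, -2, 4/47, 5/6}))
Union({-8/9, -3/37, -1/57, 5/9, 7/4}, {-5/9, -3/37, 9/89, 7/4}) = {-8/9, -5/9, -3/37, -1/57, 9/89, 5/9, 7/4}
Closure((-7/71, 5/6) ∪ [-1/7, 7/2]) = [-1/7, 7/2]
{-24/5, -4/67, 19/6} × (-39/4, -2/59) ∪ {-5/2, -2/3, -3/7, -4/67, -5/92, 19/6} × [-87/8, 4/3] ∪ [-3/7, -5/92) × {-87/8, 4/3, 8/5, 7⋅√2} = ({-24/5, -4/67, 19/6} × (-39/4, -2/59)) ∪ ({-5/2, -2/3, -3/7, -4/67, -5/92, 19/6} × [-87/8, 4/3]) ∪ ([-3/7, -5/92) × {-87/8, 4/3, 8/5, 7⋅√2})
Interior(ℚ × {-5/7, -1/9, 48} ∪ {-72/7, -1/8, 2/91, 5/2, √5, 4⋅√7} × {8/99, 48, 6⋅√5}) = ∅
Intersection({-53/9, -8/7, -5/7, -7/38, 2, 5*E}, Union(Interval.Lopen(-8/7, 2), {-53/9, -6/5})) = {-53/9, -5/7, -7/38, 2}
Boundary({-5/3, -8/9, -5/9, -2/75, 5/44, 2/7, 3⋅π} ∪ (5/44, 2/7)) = {-5/3, -8/9, -5/9, -2/75, 5/44, 2/7, 3⋅π}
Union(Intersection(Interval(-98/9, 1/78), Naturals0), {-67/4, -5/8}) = Union({-67/4, -5/8}, Range(0, 1, 1))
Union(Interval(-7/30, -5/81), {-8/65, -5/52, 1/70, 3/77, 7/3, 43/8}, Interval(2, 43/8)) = Union({1/70, 3/77}, Interval(-7/30, -5/81), Interval(2, 43/8))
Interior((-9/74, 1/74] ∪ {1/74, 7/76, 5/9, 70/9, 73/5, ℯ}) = (-9/74, 1/74)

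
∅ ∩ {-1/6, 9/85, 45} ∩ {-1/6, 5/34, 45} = ∅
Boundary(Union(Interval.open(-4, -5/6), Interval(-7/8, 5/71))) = {-4, 5/71}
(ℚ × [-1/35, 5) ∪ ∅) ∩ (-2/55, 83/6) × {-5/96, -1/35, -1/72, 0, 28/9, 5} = (ℚ ∩ (-2/55, 83/6)) × {-1/35, -1/72, 0, 28/9}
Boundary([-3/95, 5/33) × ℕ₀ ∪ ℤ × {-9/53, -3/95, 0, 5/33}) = (ℤ × {-9/53, -3/95, 0, 5/33}) ∪ ([-3/95, 5/33] × ℕ₀)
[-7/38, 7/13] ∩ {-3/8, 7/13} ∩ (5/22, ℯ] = {7/13}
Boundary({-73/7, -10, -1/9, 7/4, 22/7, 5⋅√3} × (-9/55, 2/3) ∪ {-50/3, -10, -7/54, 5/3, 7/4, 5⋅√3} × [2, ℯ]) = ({-50/3, -10, -7/54, 5/3, 7/4, 5⋅√3} × [2, ℯ]) ∪ ({-73/7, -10, -1/9, 7/4, 22/7, 5⋅√3} × [-9/55, 2/3])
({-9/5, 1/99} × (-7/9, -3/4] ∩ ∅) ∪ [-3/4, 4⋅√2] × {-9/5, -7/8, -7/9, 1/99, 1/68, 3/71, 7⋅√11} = [-3/4, 4⋅√2] × {-9/5, -7/8, -7/9, 1/99, 1/68, 3/71, 7⋅√11}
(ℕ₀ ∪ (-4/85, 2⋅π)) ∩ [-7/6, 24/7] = (-4/85, 24/7] ∪ {0, 1, 2, 3}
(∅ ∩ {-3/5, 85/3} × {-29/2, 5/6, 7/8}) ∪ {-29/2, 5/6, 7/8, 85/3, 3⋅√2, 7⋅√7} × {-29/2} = {-29/2, 5/6, 7/8, 85/3, 3⋅√2, 7⋅√7} × {-29/2}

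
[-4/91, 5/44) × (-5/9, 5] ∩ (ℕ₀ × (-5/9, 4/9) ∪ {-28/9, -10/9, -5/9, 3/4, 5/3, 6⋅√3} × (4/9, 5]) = {0} × (-5/9, 4/9)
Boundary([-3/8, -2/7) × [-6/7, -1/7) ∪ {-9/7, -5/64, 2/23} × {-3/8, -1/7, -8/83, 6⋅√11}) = ({-3/8, -2/7} × [-6/7, -1/7]) ∪ ([-3/8, -2/7] × {-6/7, -1/7}) ∪ ({-9/7, -5/64, 2/23} × {-3/8, -1/7, -8/83, 6⋅√11})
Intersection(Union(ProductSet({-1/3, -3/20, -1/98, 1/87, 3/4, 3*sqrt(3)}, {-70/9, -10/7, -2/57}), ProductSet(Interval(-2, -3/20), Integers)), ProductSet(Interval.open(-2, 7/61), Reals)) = Union(ProductSet({-1/3, -3/20, -1/98, 1/87}, {-70/9, -10/7, -2/57}), ProductSet(Interval.Lopen(-2, -3/20), Integers))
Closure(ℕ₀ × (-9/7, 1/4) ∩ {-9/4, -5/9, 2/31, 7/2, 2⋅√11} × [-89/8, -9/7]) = ∅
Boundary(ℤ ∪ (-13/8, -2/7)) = {-13/8, -2/7} ∪ (ℤ \ (-13/8, -2/7))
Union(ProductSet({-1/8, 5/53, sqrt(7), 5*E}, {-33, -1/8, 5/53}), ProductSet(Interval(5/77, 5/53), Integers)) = Union(ProductSet({-1/8, 5/53, sqrt(7), 5*E}, {-33, -1/8, 5/53}), ProductSet(Interval(5/77, 5/53), Integers))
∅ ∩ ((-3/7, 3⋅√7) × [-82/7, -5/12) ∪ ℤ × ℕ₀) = ∅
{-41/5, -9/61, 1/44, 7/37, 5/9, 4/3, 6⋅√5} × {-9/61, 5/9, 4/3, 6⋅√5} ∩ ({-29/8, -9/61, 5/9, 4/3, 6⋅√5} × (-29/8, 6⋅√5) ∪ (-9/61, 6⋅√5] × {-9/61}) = ({1/44, 7/37, 5/9, 4/3, 6⋅√5} × {-9/61}) ∪ ({-9/61, 5/9, 4/3, 6⋅√5} × {-9/61, 5/9, 4/3})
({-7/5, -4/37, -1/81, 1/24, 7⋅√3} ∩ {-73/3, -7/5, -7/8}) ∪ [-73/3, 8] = [-73/3, 8]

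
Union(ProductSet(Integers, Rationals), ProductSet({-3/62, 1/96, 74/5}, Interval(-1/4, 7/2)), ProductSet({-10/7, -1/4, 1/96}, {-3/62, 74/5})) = Union(ProductSet({-10/7, -1/4, 1/96}, {-3/62, 74/5}), ProductSet({-3/62, 1/96, 74/5}, Interval(-1/4, 7/2)), ProductSet(Integers, Rationals))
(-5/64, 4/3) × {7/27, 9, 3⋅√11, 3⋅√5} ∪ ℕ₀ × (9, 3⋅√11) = (ℕ₀ × (9, 3⋅√11)) ∪ ((-5/64, 4/3) × {7/27, 9, 3⋅√11, 3⋅√5})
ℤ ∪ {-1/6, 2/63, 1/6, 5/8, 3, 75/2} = ℤ ∪ {-1/6, 2/63, 1/6, 5/8, 75/2}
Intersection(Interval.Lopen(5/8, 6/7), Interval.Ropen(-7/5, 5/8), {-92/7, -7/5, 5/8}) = EmptySet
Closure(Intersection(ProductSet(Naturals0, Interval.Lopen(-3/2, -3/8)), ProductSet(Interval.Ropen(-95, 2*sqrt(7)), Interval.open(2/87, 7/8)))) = EmptySet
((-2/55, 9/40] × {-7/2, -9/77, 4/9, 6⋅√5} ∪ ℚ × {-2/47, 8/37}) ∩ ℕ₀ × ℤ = ∅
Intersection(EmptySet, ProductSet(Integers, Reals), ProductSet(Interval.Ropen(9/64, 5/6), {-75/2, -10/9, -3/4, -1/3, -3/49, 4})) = EmptySet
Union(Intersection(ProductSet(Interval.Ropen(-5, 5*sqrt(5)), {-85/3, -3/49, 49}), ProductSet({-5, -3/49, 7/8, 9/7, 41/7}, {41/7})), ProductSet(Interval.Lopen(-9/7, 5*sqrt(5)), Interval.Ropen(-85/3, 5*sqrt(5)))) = ProductSet(Interval.Lopen(-9/7, 5*sqrt(5)), Interval.Ropen(-85/3, 5*sqrt(5)))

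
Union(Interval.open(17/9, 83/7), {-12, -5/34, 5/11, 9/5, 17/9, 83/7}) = Union({-12, -5/34, 5/11, 9/5}, Interval(17/9, 83/7))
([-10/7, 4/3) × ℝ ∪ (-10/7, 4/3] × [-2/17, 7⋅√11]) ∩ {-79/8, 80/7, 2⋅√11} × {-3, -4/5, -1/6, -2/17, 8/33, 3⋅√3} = ∅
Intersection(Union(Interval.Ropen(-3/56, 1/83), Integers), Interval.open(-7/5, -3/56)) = Range(-1, 0, 1)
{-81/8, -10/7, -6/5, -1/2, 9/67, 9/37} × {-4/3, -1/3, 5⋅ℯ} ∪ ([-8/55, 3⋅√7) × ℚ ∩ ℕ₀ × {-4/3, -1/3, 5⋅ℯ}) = ({0, 1, …, 7} × {-4/3, -1/3}) ∪ ({-81/8, -10/7, -6/5, -1/2, 9/67, 9/37} × {-4/3, -1/3, 5⋅ℯ})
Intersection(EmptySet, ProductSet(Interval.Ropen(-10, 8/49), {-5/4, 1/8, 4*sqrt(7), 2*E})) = EmptySet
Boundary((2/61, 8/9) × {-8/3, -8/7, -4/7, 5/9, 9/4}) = [2/61, 8/9] × {-8/3, -8/7, -4/7, 5/9, 9/4}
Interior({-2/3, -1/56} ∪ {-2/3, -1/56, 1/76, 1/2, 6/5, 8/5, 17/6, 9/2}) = ∅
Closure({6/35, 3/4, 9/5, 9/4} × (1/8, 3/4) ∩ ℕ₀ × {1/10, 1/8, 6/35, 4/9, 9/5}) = ∅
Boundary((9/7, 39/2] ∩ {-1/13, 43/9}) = {43/9}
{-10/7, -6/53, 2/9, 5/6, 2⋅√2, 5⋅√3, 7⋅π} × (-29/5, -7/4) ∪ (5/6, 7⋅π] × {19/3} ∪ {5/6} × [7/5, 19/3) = ({5/6} × [7/5, 19/3)) ∪ ((5/6, 7⋅π] × {19/3}) ∪ ({-10/7, -6/53, 2/9, 5/6, 2⋅√2, 5⋅√3, 7⋅π} × (-29/5, -7/4))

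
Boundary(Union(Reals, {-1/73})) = EmptySet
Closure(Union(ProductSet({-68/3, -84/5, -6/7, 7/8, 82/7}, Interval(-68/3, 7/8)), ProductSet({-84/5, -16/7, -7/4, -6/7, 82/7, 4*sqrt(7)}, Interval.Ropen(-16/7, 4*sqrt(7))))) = Union(ProductSet({-68/3, -84/5, -6/7, 7/8, 82/7}, Interval(-68/3, 7/8)), ProductSet({-84/5, -16/7, -7/4, -6/7, 82/7, 4*sqrt(7)}, Interval(-16/7, 4*sqrt(7))))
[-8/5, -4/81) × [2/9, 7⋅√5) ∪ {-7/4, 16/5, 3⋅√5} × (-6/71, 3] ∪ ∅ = ({-7/4, 16/5, 3⋅√5} × (-6/71, 3]) ∪ ([-8/5, -4/81) × [2/9, 7⋅√5))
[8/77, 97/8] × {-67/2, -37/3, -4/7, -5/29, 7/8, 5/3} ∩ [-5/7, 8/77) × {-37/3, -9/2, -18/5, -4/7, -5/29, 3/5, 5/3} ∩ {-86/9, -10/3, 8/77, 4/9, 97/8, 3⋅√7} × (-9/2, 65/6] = ∅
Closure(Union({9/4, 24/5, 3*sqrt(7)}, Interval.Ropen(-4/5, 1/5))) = Union({9/4, 24/5, 3*sqrt(7)}, Interval(-4/5, 1/5))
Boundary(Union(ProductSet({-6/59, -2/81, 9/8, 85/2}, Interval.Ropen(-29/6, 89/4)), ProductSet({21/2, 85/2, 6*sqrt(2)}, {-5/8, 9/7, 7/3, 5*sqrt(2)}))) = Union(ProductSet({21/2, 85/2, 6*sqrt(2)}, {-5/8, 9/7, 7/3, 5*sqrt(2)}), ProductSet({-6/59, -2/81, 9/8, 85/2}, Interval(-29/6, 89/4)))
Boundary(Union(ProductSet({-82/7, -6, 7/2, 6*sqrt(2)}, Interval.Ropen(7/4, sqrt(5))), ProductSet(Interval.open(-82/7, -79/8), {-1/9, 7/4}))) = Union(ProductSet({-82/7, -6, 7/2, 6*sqrt(2)}, Interval(7/4, sqrt(5))), ProductSet(Interval(-82/7, -79/8), {-1/9, 7/4}))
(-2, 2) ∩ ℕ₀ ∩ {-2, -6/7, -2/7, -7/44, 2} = ∅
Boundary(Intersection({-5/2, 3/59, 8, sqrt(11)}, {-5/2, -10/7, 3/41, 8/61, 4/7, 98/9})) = {-5/2}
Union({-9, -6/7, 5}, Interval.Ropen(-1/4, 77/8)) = Union({-9, -6/7}, Interval.Ropen(-1/4, 77/8))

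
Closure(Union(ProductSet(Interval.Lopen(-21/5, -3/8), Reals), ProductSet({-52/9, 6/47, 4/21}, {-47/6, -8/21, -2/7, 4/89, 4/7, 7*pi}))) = Union(ProductSet({-52/9, 6/47, 4/21}, {-47/6, -8/21, -2/7, 4/89, 4/7, 7*pi}), ProductSet(Interval(-21/5, -3/8), Reals))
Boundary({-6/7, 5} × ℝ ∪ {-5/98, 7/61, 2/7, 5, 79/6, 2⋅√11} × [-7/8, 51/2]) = ({-6/7, 5} × ℝ) ∪ ({-5/98, 7/61, 2/7, 5, 79/6, 2⋅√11} × [-7/8, 51/2])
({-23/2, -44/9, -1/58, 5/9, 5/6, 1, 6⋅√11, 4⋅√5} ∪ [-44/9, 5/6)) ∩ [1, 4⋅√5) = {1}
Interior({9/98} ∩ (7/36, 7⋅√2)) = ∅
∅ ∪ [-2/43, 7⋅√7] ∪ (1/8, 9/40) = [-2/43, 7⋅√7]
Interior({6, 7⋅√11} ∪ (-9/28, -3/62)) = (-9/28, -3/62)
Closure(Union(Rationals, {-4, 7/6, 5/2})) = Reals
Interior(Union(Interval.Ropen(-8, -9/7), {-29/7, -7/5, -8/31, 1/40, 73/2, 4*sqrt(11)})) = Interval.open(-8, -9/7)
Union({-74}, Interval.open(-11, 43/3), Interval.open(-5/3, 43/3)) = Union({-74}, Interval.open(-11, 43/3))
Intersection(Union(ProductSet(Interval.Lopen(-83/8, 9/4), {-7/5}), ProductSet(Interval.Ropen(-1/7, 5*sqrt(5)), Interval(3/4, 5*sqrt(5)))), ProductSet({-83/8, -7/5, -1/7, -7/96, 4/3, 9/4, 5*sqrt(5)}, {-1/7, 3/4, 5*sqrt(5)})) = ProductSet({-1/7, -7/96, 4/3, 9/4}, {3/4, 5*sqrt(5)})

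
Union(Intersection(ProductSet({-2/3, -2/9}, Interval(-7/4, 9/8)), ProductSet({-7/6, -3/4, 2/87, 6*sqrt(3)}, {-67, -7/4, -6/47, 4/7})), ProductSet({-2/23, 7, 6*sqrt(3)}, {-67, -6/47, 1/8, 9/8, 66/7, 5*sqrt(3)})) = ProductSet({-2/23, 7, 6*sqrt(3)}, {-67, -6/47, 1/8, 9/8, 66/7, 5*sqrt(3)})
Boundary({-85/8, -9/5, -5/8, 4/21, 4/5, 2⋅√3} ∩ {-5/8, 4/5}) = {-5/8, 4/5}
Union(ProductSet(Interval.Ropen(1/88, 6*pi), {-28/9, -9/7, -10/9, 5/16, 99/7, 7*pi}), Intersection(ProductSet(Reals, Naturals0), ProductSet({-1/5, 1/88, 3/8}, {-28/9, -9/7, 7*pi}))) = ProductSet(Interval.Ropen(1/88, 6*pi), {-28/9, -9/7, -10/9, 5/16, 99/7, 7*pi})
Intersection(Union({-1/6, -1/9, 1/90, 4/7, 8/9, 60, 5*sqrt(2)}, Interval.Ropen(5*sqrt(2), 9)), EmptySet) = EmptySet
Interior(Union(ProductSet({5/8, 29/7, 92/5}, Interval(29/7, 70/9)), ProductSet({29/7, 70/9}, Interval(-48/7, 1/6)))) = EmptySet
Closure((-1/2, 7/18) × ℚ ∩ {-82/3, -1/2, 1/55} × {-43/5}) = {1/55} × {-43/5}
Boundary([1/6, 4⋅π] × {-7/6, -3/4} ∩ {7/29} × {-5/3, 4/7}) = ∅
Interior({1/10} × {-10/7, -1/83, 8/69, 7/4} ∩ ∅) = ∅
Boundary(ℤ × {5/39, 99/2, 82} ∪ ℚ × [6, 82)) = (ℤ × {5/39, 99/2, 82}) ∪ (ℝ × [6, 82])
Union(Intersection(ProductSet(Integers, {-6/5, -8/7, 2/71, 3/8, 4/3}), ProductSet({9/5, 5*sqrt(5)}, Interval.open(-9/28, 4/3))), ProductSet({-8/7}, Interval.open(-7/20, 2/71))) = ProductSet({-8/7}, Interval.open(-7/20, 2/71))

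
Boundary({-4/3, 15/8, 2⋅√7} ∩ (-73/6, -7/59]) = {-4/3}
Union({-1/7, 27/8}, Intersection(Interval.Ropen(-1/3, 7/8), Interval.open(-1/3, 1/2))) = Union({27/8}, Interval.open(-1/3, 1/2))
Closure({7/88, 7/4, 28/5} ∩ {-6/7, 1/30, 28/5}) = {28/5}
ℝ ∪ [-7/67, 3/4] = (-∞, ∞)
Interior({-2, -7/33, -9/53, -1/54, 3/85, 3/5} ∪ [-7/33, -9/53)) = (-7/33, -9/53)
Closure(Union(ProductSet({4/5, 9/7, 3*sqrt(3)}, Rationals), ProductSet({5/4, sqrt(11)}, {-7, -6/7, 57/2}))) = Union(ProductSet({5/4, sqrt(11)}, {-7, -6/7, 57/2}), ProductSet({4/5, 9/7, 3*sqrt(3)}, Reals))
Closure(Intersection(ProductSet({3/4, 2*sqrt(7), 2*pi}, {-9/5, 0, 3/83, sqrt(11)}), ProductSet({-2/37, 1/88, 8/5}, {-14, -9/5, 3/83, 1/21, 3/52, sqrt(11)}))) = EmptySet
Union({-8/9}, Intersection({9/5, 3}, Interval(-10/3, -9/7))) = {-8/9}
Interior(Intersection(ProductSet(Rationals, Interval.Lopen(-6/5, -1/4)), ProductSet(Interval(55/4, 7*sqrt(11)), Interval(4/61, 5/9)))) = EmptySet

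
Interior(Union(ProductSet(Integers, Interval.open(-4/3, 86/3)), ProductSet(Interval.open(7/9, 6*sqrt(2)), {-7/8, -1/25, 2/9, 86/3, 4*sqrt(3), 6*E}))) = EmptySet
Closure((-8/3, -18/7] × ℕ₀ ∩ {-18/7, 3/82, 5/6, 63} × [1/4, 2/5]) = ∅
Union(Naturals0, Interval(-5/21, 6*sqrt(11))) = Union(Interval(-5/21, 6*sqrt(11)), Naturals0)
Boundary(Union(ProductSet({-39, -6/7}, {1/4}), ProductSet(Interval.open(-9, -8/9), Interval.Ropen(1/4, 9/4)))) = Union(ProductSet({-39, -6/7}, {1/4}), ProductSet({-9, -8/9}, Interval(1/4, 9/4)), ProductSet(Interval(-9, -8/9), {1/4, 9/4}))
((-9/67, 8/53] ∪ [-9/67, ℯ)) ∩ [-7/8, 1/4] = [-9/67, 1/4]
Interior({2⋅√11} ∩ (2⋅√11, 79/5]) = ∅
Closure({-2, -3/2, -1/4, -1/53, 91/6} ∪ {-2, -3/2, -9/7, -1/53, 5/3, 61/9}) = {-2, -3/2, -9/7, -1/4, -1/53, 5/3, 61/9, 91/6}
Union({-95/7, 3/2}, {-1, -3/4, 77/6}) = {-95/7, -1, -3/4, 3/2, 77/6}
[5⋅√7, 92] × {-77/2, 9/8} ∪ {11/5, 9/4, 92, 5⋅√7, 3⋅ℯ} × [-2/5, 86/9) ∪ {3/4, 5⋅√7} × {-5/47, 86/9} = ({3/4, 5⋅√7} × {-5/47, 86/9}) ∪ ([5⋅√7, 92] × {-77/2, 9/8}) ∪ ({11/5, 9/4, 92, 5⋅√7, 3⋅ℯ} × [-2/5, 86/9))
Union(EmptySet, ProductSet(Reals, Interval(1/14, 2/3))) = ProductSet(Reals, Interval(1/14, 2/3))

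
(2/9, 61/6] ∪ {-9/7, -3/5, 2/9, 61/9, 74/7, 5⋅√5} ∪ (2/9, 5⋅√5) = {-9/7, -3/5} ∪ [2/9, 5⋅√5]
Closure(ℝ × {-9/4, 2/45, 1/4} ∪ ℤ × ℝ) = (ℤ × ℝ) ∪ (ℝ × {-9/4, 2/45, 1/4})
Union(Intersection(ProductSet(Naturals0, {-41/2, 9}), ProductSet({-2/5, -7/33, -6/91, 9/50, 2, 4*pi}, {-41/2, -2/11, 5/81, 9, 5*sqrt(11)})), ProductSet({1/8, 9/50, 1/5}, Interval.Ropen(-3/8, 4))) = Union(ProductSet({2}, {-41/2, 9}), ProductSet({1/8, 9/50, 1/5}, Interval.Ropen(-3/8, 4)))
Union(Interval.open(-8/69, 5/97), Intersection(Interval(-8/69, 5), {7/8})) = Union({7/8}, Interval.open(-8/69, 5/97))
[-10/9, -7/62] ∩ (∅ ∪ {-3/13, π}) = {-3/13}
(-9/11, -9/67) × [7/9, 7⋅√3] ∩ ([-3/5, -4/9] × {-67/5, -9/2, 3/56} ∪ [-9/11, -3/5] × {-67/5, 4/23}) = ∅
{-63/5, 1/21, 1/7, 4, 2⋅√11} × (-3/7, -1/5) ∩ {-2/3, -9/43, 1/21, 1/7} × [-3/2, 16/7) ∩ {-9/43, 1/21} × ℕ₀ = ∅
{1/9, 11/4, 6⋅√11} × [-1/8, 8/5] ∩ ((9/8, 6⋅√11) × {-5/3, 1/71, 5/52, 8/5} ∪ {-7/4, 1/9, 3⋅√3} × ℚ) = ({11/4} × {1/71, 5/52, 8/5}) ∪ ({1/9} × (ℚ ∩ [-1/8, 8/5]))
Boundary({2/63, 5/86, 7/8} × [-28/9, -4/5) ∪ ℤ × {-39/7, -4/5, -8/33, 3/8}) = (ℤ × {-39/7, -4/5, -8/33, 3/8}) ∪ ({2/63, 5/86, 7/8} × [-28/9, -4/5])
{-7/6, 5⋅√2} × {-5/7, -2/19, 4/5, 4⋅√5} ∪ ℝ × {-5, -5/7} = (ℝ × {-5, -5/7}) ∪ ({-7/6, 5⋅√2} × {-5/7, -2/19, 4/5, 4⋅√5})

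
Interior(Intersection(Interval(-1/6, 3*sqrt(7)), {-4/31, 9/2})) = EmptySet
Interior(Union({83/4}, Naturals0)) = EmptySet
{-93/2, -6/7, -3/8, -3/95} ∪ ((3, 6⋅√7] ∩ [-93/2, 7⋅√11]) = {-93/2, -6/7, -3/8, -3/95} ∪ (3, 6⋅√7]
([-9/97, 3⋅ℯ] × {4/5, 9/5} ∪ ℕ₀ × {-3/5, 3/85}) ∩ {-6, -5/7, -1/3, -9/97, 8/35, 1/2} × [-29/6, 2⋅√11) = {-9/97, 8/35, 1/2} × {4/5, 9/5}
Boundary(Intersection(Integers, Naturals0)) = Naturals0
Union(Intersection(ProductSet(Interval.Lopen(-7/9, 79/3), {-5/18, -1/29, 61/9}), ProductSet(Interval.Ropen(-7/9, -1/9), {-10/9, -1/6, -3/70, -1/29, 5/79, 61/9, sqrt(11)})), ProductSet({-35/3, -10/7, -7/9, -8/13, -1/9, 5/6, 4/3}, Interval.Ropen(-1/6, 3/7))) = Union(ProductSet({-35/3, -10/7, -7/9, -8/13, -1/9, 5/6, 4/3}, Interval.Ropen(-1/6, 3/7)), ProductSet(Interval.open(-7/9, -1/9), {-1/29, 61/9}))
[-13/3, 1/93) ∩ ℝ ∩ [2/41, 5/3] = ∅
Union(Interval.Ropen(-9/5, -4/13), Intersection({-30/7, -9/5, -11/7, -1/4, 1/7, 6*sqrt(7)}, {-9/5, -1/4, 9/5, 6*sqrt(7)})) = Union({-1/4, 6*sqrt(7)}, Interval.Ropen(-9/5, -4/13))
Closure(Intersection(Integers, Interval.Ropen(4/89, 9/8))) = Range(1, 2, 1)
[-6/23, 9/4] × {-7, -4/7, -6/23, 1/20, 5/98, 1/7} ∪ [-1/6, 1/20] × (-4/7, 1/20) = ([-1/6, 1/20] × (-4/7, 1/20)) ∪ ([-6/23, 9/4] × {-7, -4/7, -6/23, 1/20, 5/98, 1/7})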